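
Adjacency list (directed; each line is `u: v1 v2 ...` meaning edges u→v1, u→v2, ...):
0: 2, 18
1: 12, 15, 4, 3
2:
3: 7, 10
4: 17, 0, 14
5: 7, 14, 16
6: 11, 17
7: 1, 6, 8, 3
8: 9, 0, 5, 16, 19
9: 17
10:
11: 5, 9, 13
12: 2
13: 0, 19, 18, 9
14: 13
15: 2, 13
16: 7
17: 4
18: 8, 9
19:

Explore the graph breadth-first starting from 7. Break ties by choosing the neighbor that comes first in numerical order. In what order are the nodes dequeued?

7 1 3 6 8 4 12 15 10 11 17 0 5 9 16 19 14 2 13 18

Visit 7; enqueue 1, 3, 6, 8 → queue [1, 3, 6, 8]
Visit 1; enqueue 4, 12, 15 → queue [3, 6, 8, 4, 12, 15]
Visit 3; enqueue 10 → queue [6, 8, 4, 12, 15, 10]
Visit 6; enqueue 11, 17 → queue [8, 4, 12, 15, 10, 11, 17]
Visit 8; enqueue 0, 5, 9, 16, 19 → queue [4, 12, 15, 10, 11, 17, 0, 5, 9, 16, 19]
Visit 4; enqueue 14 → queue [12, 15, 10, 11, 17, 0, 5, 9, 16, 19, 14]
Visit 12; enqueue 2 → queue [15, 10, 11, 17, 0, 5, 9, 16, 19, 14, 2]
Visit 15; enqueue 13 → queue [10, 11, 17, 0, 5, 9, 16, 19, 14, 2, 13]
Visit 10 → queue [11, 17, 0, 5, 9, 16, 19, 14, 2, 13]
Visit 11 → queue [17, 0, 5, 9, 16, 19, 14, 2, 13]
Visit 17 → queue [0, 5, 9, 16, 19, 14, 2, 13]
Visit 0; enqueue 18 → queue [5, 9, 16, 19, 14, 2, 13, 18]
Visit 5 → queue [9, 16, 19, 14, 2, 13, 18]
Visit 9 → queue [16, 19, 14, 2, 13, 18]
Visit 16 → queue [19, 14, 2, 13, 18]
Visit 19 → queue [14, 2, 13, 18]
Visit 14 → queue [2, 13, 18]
Visit 2 → queue [13, 18]
Visit 13 → queue [18]
Visit 18 → queue []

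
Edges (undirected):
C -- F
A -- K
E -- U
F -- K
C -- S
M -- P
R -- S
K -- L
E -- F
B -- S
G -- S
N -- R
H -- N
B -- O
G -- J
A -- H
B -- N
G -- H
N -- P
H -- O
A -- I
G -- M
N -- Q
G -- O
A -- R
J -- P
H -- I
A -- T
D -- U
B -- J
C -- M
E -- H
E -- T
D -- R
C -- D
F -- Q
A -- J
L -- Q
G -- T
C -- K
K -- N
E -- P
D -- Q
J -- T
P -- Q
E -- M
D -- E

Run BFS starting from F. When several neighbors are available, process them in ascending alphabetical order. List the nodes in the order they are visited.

Visit F; enqueue C, E, K, Q → queue [C, E, K, Q]
Visit C; enqueue D, M, S → queue [E, K, Q, D, M, S]
Visit E; enqueue H, P, T, U → queue [K, Q, D, M, S, H, P, T, U]
Visit K; enqueue A, L, N → queue [Q, D, M, S, H, P, T, U, A, L, N]
Visit Q → queue [D, M, S, H, P, T, U, A, L, N]
Visit D; enqueue R → queue [M, S, H, P, T, U, A, L, N, R]
Visit M; enqueue G → queue [S, H, P, T, U, A, L, N, R, G]
Visit S; enqueue B → queue [H, P, T, U, A, L, N, R, G, B]
Visit H; enqueue I, O → queue [P, T, U, A, L, N, R, G, B, I, O]
Visit P; enqueue J → queue [T, U, A, L, N, R, G, B, I, O, J]
Visit T → queue [U, A, L, N, R, G, B, I, O, J]
Visit U → queue [A, L, N, R, G, B, I, O, J]
Visit A → queue [L, N, R, G, B, I, O, J]
Visit L → queue [N, R, G, B, I, O, J]
Visit N → queue [R, G, B, I, O, J]
Visit R → queue [G, B, I, O, J]
Visit G → queue [B, I, O, J]
Visit B → queue [I, O, J]
Visit I → queue [O, J]
Visit O → queue [J]
Visit J → queue []

F, C, E, K, Q, D, M, S, H, P, T, U, A, L, N, R, G, B, I, O, J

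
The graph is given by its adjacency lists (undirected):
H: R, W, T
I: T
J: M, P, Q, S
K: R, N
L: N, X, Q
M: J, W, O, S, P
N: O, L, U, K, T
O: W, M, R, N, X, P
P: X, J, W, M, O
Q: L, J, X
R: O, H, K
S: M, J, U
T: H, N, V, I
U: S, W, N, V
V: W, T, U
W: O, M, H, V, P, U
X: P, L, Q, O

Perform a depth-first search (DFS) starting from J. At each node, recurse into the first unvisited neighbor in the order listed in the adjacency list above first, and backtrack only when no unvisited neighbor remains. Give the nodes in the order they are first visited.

Visit J
J → M
M → W
W → O
O → R
R → H
H → T
T → N
N → L
L → X
X → P
X → Q
N → U
U → S
U → V
N → K
T → I

J, M, W, O, R, H, T, N, L, X, P, Q, U, S, V, K, I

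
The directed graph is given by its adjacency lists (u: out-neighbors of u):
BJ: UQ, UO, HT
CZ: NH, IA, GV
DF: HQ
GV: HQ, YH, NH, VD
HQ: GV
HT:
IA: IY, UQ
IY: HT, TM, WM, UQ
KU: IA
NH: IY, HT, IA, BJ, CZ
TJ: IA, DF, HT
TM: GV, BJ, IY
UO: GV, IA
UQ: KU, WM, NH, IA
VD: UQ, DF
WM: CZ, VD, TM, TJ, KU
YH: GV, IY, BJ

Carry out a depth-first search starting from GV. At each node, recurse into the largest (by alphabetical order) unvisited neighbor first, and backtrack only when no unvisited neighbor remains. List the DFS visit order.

Visit GV
GV → YH
YH → IY
IY → WM
WM → VD
VD → UQ
UQ → NH
NH → IA
NH → HT
NH → CZ
NH → BJ
BJ → UO
UQ → KU
VD → DF
DF → HQ
WM → TM
WM → TJ

GV YH IY WM VD UQ NH IA HT CZ BJ UO KU DF HQ TM TJ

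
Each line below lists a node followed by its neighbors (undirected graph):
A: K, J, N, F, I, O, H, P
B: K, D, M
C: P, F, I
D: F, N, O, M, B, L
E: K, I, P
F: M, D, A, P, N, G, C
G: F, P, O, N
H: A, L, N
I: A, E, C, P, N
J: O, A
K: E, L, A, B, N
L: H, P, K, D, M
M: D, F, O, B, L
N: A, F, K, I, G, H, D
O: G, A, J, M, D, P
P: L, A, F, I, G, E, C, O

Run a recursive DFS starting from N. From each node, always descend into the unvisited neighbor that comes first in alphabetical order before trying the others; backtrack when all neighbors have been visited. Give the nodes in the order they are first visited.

N, A, F, C, I, E, K, B, D, L, H, M, O, G, P, J

Visit N
N → A
A → F
F → C
C → I
I → E
E → K
K → B
B → D
D → L
L → H
L → M
M → O
O → G
G → P
O → J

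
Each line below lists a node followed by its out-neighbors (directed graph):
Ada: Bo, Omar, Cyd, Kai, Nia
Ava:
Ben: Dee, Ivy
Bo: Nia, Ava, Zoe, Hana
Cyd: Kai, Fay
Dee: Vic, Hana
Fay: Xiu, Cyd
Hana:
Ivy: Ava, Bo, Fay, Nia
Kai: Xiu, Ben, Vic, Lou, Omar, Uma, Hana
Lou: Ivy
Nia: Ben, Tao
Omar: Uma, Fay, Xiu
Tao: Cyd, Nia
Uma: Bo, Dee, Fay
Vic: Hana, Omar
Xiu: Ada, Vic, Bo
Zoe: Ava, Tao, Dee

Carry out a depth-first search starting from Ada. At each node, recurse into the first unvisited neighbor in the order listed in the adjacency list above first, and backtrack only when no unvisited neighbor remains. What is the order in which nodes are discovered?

Ada, Bo, Nia, Ben, Dee, Vic, Hana, Omar, Uma, Fay, Xiu, Cyd, Kai, Lou, Ivy, Ava, Tao, Zoe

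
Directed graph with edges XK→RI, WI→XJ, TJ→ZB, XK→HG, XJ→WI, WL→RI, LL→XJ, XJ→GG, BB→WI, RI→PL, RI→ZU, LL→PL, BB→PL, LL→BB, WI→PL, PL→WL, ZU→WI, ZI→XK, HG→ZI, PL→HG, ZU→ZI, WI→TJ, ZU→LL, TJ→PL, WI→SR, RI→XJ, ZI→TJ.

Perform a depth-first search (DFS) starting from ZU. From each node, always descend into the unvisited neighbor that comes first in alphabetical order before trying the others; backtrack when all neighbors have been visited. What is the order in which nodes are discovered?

ZU -> LL -> BB -> PL -> HG -> ZI -> TJ -> ZB -> XK -> RI -> XJ -> GG -> WI -> SR -> WL

Visit ZU
ZU → LL
LL → BB
BB → PL
PL → HG
HG → ZI
ZI → TJ
TJ → ZB
ZI → XK
XK → RI
RI → XJ
XJ → GG
XJ → WI
WI → SR
PL → WL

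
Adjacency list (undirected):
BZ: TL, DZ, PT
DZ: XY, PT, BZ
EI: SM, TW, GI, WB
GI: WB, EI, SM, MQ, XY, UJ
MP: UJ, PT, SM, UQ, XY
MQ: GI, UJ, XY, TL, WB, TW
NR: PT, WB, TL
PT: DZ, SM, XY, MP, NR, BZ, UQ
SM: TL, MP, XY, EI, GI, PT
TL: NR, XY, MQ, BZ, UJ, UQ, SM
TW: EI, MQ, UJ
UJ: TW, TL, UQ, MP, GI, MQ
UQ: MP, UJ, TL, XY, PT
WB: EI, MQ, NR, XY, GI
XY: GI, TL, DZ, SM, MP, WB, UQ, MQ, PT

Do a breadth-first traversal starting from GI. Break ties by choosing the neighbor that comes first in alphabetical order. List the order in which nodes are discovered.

GI -> EI -> MQ -> SM -> UJ -> WB -> XY -> TW -> TL -> MP -> PT -> UQ -> NR -> DZ -> BZ

Visit GI; enqueue EI, MQ, SM, UJ, WB, XY → queue [EI, MQ, SM, UJ, WB, XY]
Visit EI; enqueue TW → queue [MQ, SM, UJ, WB, XY, TW]
Visit MQ; enqueue TL → queue [SM, UJ, WB, XY, TW, TL]
Visit SM; enqueue MP, PT → queue [UJ, WB, XY, TW, TL, MP, PT]
Visit UJ; enqueue UQ → queue [WB, XY, TW, TL, MP, PT, UQ]
Visit WB; enqueue NR → queue [XY, TW, TL, MP, PT, UQ, NR]
Visit XY; enqueue DZ → queue [TW, TL, MP, PT, UQ, NR, DZ]
Visit TW → queue [TL, MP, PT, UQ, NR, DZ]
Visit TL; enqueue BZ → queue [MP, PT, UQ, NR, DZ, BZ]
Visit MP → queue [PT, UQ, NR, DZ, BZ]
Visit PT → queue [UQ, NR, DZ, BZ]
Visit UQ → queue [NR, DZ, BZ]
Visit NR → queue [DZ, BZ]
Visit DZ → queue [BZ]
Visit BZ → queue []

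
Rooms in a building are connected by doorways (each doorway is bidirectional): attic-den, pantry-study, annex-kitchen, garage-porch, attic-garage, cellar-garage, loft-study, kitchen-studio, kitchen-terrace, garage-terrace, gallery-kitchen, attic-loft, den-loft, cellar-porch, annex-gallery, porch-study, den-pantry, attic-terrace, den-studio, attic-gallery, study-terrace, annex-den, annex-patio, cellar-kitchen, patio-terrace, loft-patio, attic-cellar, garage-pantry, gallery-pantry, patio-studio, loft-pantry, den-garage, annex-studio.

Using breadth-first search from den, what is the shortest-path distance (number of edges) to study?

2

Level 0: den
Level 1: annex, attic, garage, loft, pantry, studio
Level 2: cellar, gallery, kitchen, patio, porch, study, terrace
study first appears at level 2.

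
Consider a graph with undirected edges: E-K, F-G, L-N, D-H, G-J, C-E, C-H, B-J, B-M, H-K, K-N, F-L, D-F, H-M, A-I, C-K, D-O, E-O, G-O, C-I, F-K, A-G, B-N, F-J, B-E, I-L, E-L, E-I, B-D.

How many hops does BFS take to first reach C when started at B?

Level 0: B
Level 1: D, E, J, M, N
Level 2: C, F, G, H, I, K, L, O
Level 3: A
C first appears at level 2.

2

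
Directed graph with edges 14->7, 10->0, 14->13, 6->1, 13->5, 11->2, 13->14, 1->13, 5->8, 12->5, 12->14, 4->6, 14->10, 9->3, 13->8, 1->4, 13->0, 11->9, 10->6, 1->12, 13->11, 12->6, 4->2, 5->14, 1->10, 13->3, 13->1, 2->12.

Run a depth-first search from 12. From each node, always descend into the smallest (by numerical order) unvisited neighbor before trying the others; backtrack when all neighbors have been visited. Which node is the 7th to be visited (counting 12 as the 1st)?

Visit 12
12 → 5
5 → 8
5 → 14
14 → 7
14 → 10
10 → 0
10 → 6
6 → 1
1 → 4
4 → 2
1 → 13
13 → 3
13 → 11
11 → 9

Visit order: 12, 5, 8, 14, 7, 10, 0, 6, 1, 4, 2, 13, 3, 11, 9

0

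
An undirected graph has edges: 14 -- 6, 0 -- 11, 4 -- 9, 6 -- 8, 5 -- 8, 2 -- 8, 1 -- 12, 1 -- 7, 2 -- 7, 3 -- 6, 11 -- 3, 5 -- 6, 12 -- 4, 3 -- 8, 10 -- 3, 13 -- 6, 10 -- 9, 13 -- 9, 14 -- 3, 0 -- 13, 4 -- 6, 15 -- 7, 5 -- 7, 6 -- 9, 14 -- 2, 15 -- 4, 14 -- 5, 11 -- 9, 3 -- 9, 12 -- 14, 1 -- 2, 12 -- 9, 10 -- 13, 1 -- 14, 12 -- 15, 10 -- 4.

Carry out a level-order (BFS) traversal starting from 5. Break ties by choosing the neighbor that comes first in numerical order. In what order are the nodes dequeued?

Visit 5; enqueue 6, 7, 8, 14 → queue [6, 7, 8, 14]
Visit 6; enqueue 3, 4, 9, 13 → queue [7, 8, 14, 3, 4, 9, 13]
Visit 7; enqueue 1, 2, 15 → queue [8, 14, 3, 4, 9, 13, 1, 2, 15]
Visit 8 → queue [14, 3, 4, 9, 13, 1, 2, 15]
Visit 14; enqueue 12 → queue [3, 4, 9, 13, 1, 2, 15, 12]
Visit 3; enqueue 10, 11 → queue [4, 9, 13, 1, 2, 15, 12, 10, 11]
Visit 4 → queue [9, 13, 1, 2, 15, 12, 10, 11]
Visit 9 → queue [13, 1, 2, 15, 12, 10, 11]
Visit 13; enqueue 0 → queue [1, 2, 15, 12, 10, 11, 0]
Visit 1 → queue [2, 15, 12, 10, 11, 0]
Visit 2 → queue [15, 12, 10, 11, 0]
Visit 15 → queue [12, 10, 11, 0]
Visit 12 → queue [10, 11, 0]
Visit 10 → queue [11, 0]
Visit 11 → queue [0]
Visit 0 → queue []

5, 6, 7, 8, 14, 3, 4, 9, 13, 1, 2, 15, 12, 10, 11, 0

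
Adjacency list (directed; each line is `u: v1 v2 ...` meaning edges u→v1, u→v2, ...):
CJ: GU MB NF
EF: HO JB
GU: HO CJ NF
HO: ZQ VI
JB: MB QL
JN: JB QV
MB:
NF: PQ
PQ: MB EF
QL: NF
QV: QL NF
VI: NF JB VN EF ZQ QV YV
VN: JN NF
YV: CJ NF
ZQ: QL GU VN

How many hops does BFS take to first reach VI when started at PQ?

Level 0: PQ
Level 1: EF, MB
Level 2: HO, JB
Level 3: QL, VI, ZQ
Level 4: GU, NF, QV, VN, YV
Level 5: CJ, JN
VI first appears at level 3.

3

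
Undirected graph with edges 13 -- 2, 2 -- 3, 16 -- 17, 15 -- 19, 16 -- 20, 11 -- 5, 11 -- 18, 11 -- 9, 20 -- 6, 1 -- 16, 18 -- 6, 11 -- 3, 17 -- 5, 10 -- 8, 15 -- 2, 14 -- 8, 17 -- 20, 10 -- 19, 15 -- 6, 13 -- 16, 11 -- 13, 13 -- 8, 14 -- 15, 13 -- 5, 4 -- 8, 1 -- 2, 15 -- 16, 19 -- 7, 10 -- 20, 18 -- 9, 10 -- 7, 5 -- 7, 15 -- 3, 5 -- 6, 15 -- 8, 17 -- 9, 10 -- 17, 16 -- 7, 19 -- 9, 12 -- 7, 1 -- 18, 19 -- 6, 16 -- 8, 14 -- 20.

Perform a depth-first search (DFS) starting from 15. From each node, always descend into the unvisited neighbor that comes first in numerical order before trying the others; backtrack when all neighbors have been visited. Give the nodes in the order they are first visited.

15, 2, 1, 16, 7, 5, 6, 18, 9, 11, 3, 13, 8, 4, 10, 17, 20, 14, 19, 12

Visit 15
15 → 2
2 → 1
1 → 16
16 → 7
7 → 5
5 → 6
6 → 18
18 → 9
9 → 11
11 → 3
11 → 13
13 → 8
8 → 4
8 → 10
10 → 17
17 → 20
20 → 14
10 → 19
7 → 12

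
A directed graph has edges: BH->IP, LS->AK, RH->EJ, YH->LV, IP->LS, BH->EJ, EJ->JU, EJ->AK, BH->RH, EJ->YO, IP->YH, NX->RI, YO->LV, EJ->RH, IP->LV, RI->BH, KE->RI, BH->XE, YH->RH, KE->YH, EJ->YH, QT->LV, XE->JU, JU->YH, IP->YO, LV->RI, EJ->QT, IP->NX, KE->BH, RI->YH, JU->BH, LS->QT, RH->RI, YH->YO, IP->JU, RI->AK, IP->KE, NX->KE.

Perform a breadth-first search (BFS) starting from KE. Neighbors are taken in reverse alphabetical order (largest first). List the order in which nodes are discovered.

Visit KE; enqueue YH, RI, BH → queue [YH, RI, BH]
Visit YH; enqueue YO, RH, LV → queue [RI, BH, YO, RH, LV]
Visit RI; enqueue AK → queue [BH, YO, RH, LV, AK]
Visit BH; enqueue XE, IP, EJ → queue [YO, RH, LV, AK, XE, IP, EJ]
Visit YO → queue [RH, LV, AK, XE, IP, EJ]
Visit RH → queue [LV, AK, XE, IP, EJ]
Visit LV → queue [AK, XE, IP, EJ]
Visit AK → queue [XE, IP, EJ]
Visit XE; enqueue JU → queue [IP, EJ, JU]
Visit IP; enqueue NX, LS → queue [EJ, JU, NX, LS]
Visit EJ; enqueue QT → queue [JU, NX, LS, QT]
Visit JU → queue [NX, LS, QT]
Visit NX → queue [LS, QT]
Visit LS → queue [QT]
Visit QT → queue []

KE, YH, RI, BH, YO, RH, LV, AK, XE, IP, EJ, JU, NX, LS, QT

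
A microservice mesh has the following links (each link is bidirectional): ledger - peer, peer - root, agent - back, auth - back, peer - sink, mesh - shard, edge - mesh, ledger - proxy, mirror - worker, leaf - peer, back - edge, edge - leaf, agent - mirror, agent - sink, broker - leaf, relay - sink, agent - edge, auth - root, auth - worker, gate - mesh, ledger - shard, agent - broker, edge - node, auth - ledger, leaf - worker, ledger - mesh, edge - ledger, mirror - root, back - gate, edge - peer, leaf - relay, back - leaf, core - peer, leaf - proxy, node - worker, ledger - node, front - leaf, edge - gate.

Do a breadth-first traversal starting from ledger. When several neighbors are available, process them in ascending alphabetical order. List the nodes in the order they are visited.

ledger → auth → edge → mesh → node → peer → proxy → shard → back → root → worker → agent → gate → leaf → core → sink → mirror → broker → front → relay

Visit ledger; enqueue auth, edge, mesh, node, peer, proxy, shard → queue [auth, edge, mesh, node, peer, proxy, shard]
Visit auth; enqueue back, root, worker → queue [edge, mesh, node, peer, proxy, shard, back, root, worker]
Visit edge; enqueue agent, gate, leaf → queue [mesh, node, peer, proxy, shard, back, root, worker, agent, gate, leaf]
Visit mesh → queue [node, peer, proxy, shard, back, root, worker, agent, gate, leaf]
Visit node → queue [peer, proxy, shard, back, root, worker, agent, gate, leaf]
Visit peer; enqueue core, sink → queue [proxy, shard, back, root, worker, agent, gate, leaf, core, sink]
Visit proxy → queue [shard, back, root, worker, agent, gate, leaf, core, sink]
Visit shard → queue [back, root, worker, agent, gate, leaf, core, sink]
Visit back → queue [root, worker, agent, gate, leaf, core, sink]
Visit root; enqueue mirror → queue [worker, agent, gate, leaf, core, sink, mirror]
Visit worker → queue [agent, gate, leaf, core, sink, mirror]
Visit agent; enqueue broker → queue [gate, leaf, core, sink, mirror, broker]
Visit gate → queue [leaf, core, sink, mirror, broker]
Visit leaf; enqueue front, relay → queue [core, sink, mirror, broker, front, relay]
Visit core → queue [sink, mirror, broker, front, relay]
Visit sink → queue [mirror, broker, front, relay]
Visit mirror → queue [broker, front, relay]
Visit broker → queue [front, relay]
Visit front → queue [relay]
Visit relay → queue []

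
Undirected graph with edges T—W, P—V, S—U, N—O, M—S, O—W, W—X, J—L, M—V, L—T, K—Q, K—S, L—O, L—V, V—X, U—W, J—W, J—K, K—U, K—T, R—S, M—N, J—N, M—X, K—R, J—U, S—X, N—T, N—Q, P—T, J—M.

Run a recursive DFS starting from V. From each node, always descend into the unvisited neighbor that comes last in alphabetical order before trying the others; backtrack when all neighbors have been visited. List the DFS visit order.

V X W U S R K T P N Q O L J M

Visit V
V → X
X → W
W → U
U → S
S → R
R → K
K → T
T → P
T → N
N → Q
N → O
O → L
L → J
J → M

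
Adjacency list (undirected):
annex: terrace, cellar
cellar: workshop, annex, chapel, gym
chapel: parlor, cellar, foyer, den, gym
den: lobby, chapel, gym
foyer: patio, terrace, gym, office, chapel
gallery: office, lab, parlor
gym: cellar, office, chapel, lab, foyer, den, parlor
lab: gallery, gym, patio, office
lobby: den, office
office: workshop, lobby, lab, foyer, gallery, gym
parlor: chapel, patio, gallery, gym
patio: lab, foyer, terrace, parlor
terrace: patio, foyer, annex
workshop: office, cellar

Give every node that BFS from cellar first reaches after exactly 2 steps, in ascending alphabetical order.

Level 0: cellar
Level 1: annex, chapel, gym, workshop
Level 2: den, foyer, lab, office, parlor, terrace
Level 3: gallery, lobby, patio

den, foyer, lab, office, parlor, terrace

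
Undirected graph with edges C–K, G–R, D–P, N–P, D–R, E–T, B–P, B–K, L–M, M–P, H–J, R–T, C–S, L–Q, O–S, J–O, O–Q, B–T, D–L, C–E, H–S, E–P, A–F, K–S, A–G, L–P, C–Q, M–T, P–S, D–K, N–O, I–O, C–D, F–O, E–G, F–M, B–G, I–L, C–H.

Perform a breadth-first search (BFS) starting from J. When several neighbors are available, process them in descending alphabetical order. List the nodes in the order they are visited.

J → O → H → S → Q → N → I → F → C → P → K → L → M → A → E → D → B → T → G → R

Visit J; enqueue O, H → queue [O, H]
Visit O; enqueue S, Q, N, I, F → queue [H, S, Q, N, I, F]
Visit H; enqueue C → queue [S, Q, N, I, F, C]
Visit S; enqueue P, K → queue [Q, N, I, F, C, P, K]
Visit Q; enqueue L → queue [N, I, F, C, P, K, L]
Visit N → queue [I, F, C, P, K, L]
Visit I → queue [F, C, P, K, L]
Visit F; enqueue M, A → queue [C, P, K, L, M, A]
Visit C; enqueue E, D → queue [P, K, L, M, A, E, D]
Visit P; enqueue B → queue [K, L, M, A, E, D, B]
Visit K → queue [L, M, A, E, D, B]
Visit L → queue [M, A, E, D, B]
Visit M; enqueue T → queue [A, E, D, B, T]
Visit A; enqueue G → queue [E, D, B, T, G]
Visit E → queue [D, B, T, G]
Visit D; enqueue R → queue [B, T, G, R]
Visit B → queue [T, G, R]
Visit T → queue [G, R]
Visit G → queue [R]
Visit R → queue []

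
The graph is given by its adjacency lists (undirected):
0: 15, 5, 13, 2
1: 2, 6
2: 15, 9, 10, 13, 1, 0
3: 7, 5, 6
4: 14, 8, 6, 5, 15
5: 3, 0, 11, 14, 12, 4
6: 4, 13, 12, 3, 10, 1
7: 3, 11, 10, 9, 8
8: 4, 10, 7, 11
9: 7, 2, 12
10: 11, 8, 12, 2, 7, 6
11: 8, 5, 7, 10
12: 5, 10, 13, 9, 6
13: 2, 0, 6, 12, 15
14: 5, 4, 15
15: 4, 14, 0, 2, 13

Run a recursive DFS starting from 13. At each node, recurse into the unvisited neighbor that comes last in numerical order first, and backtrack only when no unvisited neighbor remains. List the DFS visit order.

13 -> 15 -> 14 -> 5 -> 12 -> 10 -> 11 -> 8 -> 7 -> 9 -> 2 -> 1 -> 6 -> 4 -> 3 -> 0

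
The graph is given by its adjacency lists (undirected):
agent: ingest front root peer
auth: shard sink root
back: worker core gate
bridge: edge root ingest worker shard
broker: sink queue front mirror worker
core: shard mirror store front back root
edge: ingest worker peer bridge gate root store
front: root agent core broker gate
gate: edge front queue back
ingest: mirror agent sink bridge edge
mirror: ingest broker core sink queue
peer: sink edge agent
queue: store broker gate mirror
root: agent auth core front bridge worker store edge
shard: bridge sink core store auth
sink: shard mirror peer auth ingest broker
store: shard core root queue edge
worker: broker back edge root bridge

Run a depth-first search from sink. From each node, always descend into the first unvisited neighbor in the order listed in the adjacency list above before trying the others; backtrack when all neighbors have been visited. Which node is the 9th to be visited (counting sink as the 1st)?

store

Visit sink
sink → shard
shard → bridge
bridge → edge
edge → ingest
ingest → mirror
mirror → broker
broker → queue
queue → store
store → core
core → front
front → root
root → agent
agent → peer
root → auth
root → worker
worker → back
back → gate

Visit order: sink, shard, bridge, edge, ingest, mirror, broker, queue, store, core, front, root, agent, peer, auth, worker, back, gate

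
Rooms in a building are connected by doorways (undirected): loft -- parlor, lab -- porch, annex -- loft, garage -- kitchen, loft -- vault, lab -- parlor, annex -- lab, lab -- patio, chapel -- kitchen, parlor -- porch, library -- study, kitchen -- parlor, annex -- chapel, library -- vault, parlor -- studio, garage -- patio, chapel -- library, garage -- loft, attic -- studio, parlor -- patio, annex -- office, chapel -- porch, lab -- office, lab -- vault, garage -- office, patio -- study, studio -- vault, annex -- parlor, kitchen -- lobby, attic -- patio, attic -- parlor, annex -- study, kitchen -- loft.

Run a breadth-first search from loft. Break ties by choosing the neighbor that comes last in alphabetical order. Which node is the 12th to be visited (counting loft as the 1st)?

Visit loft; enqueue vault, parlor, kitchen, garage, annex → queue [vault, parlor, kitchen, garage, annex]
Visit vault; enqueue studio, library, lab → queue [parlor, kitchen, garage, annex, studio, library, lab]
Visit parlor; enqueue porch, patio, attic → queue [kitchen, garage, annex, studio, library, lab, porch, patio, attic]
Visit kitchen; enqueue lobby, chapel → queue [garage, annex, studio, library, lab, porch, patio, attic, lobby, chapel]
Visit garage; enqueue office → queue [annex, studio, library, lab, porch, patio, attic, lobby, chapel, office]
Visit annex; enqueue study → queue [studio, library, lab, porch, patio, attic, lobby, chapel, office, study]
Visit studio → queue [library, lab, porch, patio, attic, lobby, chapel, office, study]
Visit library → queue [lab, porch, patio, attic, lobby, chapel, office, study]
Visit lab → queue [porch, patio, attic, lobby, chapel, office, study]
Visit porch → queue [patio, attic, lobby, chapel, office, study]
Visit patio → queue [attic, lobby, chapel, office, study]
Visit attic → queue [lobby, chapel, office, study]
Visit lobby → queue [chapel, office, study]
Visit chapel → queue [office, study]
Visit office → queue [study]
Visit study → queue []

Visit order: loft, vault, parlor, kitchen, garage, annex, studio, library, lab, porch, patio, attic, lobby, chapel, office, study

attic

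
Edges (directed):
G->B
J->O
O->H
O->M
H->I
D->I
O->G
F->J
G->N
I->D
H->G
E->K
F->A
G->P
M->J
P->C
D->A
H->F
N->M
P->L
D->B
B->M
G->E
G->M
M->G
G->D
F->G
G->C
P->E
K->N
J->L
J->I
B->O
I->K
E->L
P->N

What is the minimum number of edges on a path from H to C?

Level 0: H
Level 1: F, G, I
Level 2: A, B, C, D, E, J, K, M, N, P
Level 3: L, O
C first appears at level 2.

2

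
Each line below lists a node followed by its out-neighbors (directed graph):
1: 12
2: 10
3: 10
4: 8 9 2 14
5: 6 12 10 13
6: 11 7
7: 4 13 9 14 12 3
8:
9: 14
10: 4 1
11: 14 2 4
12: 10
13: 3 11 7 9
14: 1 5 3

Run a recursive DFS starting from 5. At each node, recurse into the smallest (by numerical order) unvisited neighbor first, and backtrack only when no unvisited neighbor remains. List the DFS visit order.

Visit 5
5 → 6
6 → 7
7 → 3
3 → 10
10 → 1
1 → 12
10 → 4
4 → 2
4 → 8
4 → 9
9 → 14
7 → 13
13 → 11

5, 6, 7, 3, 10, 1, 12, 4, 2, 8, 9, 14, 13, 11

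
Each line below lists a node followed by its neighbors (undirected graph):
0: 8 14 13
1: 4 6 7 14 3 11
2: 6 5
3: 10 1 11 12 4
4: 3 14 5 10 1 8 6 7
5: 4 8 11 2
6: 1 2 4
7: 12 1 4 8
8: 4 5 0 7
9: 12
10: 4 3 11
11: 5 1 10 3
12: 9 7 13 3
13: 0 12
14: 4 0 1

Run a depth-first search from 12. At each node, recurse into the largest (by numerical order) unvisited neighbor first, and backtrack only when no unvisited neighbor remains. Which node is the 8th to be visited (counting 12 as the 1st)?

Visit 12
12 → 13
13 → 0
0 → 14
14 → 4
4 → 10
10 → 11
11 → 5
5 → 8
8 → 7
7 → 1
1 → 6
6 → 2
1 → 3
12 → 9

Visit order: 12, 13, 0, 14, 4, 10, 11, 5, 8, 7, 1, 6, 2, 3, 9

5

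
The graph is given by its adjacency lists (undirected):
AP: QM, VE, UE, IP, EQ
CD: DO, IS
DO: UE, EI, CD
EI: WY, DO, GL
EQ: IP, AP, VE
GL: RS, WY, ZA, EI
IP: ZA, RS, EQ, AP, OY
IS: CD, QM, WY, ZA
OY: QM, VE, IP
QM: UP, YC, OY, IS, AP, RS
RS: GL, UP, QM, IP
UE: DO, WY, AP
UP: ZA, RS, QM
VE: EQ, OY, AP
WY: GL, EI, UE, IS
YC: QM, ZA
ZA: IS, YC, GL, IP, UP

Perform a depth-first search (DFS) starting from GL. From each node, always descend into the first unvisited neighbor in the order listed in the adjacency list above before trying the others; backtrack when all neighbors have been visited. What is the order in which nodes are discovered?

Visit GL
GL → RS
RS → UP
UP → ZA
ZA → IS
IS → CD
CD → DO
DO → UE
UE → WY
WY → EI
UE → AP
AP → QM
QM → YC
QM → OY
OY → VE
VE → EQ
EQ → IP

GL RS UP ZA IS CD DO UE WY EI AP QM YC OY VE EQ IP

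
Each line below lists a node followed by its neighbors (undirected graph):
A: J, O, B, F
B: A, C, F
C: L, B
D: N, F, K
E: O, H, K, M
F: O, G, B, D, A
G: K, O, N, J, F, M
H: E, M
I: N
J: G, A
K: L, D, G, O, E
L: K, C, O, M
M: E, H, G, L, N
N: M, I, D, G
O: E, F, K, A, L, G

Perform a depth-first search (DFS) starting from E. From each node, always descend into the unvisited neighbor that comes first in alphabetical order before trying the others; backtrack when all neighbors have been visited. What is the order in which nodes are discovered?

E, H, M, G, F, A, B, C, L, K, D, N, I, O, J

Visit E
E → H
H → M
M → G
G → F
F → A
A → B
B → C
C → L
L → K
K → D
D → N
N → I
K → O
A → J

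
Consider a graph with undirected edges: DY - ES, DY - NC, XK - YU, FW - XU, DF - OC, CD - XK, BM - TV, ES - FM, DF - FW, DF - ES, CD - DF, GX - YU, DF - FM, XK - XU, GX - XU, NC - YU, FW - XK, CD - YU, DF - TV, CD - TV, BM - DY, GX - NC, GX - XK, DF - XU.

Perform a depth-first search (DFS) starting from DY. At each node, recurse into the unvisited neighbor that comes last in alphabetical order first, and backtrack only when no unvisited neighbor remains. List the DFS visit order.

Visit DY
DY → NC
NC → YU
YU → XK
XK → XU
XU → GX
XU → FW
FW → DF
DF → TV
TV → CD
TV → BM
DF → OC
DF → FM
FM → ES

DY → NC → YU → XK → XU → GX → FW → DF → TV → CD → BM → OC → FM → ES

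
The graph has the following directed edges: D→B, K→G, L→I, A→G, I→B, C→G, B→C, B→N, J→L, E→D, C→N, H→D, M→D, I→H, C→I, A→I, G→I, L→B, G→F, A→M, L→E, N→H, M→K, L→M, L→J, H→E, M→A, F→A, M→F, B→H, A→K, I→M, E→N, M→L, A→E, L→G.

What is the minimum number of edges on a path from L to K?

Level 0: L
Level 1: B, E, G, I, J, M
Level 2: A, C, D, F, H, K, N
K first appears at level 2.

2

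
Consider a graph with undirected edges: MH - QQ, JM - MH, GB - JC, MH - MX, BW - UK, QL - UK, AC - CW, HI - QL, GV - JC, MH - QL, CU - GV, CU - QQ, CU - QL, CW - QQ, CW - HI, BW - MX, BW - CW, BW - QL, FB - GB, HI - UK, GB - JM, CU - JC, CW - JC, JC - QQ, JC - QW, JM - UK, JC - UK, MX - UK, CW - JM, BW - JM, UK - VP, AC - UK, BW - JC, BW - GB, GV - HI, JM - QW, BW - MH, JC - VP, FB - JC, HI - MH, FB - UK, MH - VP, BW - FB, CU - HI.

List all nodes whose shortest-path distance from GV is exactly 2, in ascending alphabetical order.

BW, CW, FB, GB, MH, QL, QQ, QW, UK, VP

Level 0: GV
Level 1: CU, HI, JC
Level 2: BW, CW, FB, GB, MH, QL, QQ, QW, UK, VP
Level 3: AC, JM, MX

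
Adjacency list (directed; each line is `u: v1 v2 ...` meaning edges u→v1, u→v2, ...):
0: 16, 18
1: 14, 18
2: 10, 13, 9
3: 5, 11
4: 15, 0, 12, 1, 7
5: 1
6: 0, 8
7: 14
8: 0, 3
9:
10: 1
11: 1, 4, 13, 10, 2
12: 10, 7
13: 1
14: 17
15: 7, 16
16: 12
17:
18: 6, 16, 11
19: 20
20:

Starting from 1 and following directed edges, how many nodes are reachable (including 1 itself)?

19

BFS from 1 visits: 1, 18, 14, 16, 11, 6, 17, 12, 13, 10, 4, 2, 8, 0, 7, 15, 9, 3, 5
Reachable nodes: 19 of 21 total.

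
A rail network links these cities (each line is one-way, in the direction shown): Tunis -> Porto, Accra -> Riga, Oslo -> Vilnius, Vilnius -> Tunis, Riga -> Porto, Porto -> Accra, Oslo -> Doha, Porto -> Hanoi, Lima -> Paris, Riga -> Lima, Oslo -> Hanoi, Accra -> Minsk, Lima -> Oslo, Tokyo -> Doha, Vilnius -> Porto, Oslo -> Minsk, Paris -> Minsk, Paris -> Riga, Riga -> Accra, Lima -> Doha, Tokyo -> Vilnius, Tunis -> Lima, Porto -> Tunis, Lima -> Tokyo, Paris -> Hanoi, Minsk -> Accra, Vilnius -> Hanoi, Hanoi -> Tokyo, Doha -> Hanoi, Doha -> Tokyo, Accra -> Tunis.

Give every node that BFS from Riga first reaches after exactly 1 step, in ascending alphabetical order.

Accra, Lima, Porto

Level 0: Riga
Level 1: Accra, Lima, Porto
Level 2: Doha, Hanoi, Minsk, Oslo, Paris, Tokyo, Tunis
Level 3: Vilnius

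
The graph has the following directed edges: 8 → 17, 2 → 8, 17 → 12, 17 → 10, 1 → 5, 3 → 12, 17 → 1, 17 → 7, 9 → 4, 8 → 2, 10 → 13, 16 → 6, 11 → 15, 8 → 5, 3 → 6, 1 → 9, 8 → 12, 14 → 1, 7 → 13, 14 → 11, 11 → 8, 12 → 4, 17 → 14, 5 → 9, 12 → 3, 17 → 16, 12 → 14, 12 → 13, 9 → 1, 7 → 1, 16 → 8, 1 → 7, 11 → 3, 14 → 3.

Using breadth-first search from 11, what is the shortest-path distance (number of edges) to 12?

2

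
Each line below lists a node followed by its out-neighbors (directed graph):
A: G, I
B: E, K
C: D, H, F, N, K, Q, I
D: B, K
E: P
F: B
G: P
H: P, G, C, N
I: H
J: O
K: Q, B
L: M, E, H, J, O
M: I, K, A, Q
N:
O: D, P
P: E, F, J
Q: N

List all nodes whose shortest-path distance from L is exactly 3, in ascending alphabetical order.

B, F

Level 0: L
Level 1: E, H, J, M, O
Level 2: A, C, D, G, I, K, N, P, Q
Level 3: B, F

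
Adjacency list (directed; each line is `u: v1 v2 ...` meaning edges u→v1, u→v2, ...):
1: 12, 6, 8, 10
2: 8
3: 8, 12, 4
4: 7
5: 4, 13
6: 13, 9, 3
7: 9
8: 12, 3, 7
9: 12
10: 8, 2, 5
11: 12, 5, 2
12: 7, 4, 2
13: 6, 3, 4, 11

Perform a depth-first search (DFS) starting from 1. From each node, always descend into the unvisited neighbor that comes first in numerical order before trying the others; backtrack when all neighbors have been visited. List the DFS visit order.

Visit 1
1 → 6
6 → 3
3 → 4
4 → 7
7 → 9
9 → 12
12 → 2
2 → 8
6 → 13
13 → 11
11 → 5
1 → 10

1 -> 6 -> 3 -> 4 -> 7 -> 9 -> 12 -> 2 -> 8 -> 13 -> 11 -> 5 -> 10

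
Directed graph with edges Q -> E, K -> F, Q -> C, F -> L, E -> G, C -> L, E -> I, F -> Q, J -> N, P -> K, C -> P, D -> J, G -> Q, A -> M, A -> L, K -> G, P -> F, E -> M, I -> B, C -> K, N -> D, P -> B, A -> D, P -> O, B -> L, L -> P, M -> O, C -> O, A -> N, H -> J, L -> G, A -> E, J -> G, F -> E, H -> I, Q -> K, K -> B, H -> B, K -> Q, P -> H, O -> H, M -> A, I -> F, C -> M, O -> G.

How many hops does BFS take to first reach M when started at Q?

2

Level 0: Q
Level 1: C, E, K
Level 2: B, F, G, I, L, M, O, P
Level 3: A, H
Level 4: D, J, N
M first appears at level 2.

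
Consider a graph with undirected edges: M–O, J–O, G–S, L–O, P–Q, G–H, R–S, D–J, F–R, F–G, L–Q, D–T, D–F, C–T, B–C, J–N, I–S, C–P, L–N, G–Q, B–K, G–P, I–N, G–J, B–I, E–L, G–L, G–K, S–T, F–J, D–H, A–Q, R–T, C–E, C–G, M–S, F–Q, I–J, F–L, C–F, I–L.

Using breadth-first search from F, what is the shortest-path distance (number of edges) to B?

2

Level 0: F
Level 1: C, D, G, J, L, Q, R
Level 2: A, B, E, H, I, K, N, O, P, S, T
Level 3: M
B first appears at level 2.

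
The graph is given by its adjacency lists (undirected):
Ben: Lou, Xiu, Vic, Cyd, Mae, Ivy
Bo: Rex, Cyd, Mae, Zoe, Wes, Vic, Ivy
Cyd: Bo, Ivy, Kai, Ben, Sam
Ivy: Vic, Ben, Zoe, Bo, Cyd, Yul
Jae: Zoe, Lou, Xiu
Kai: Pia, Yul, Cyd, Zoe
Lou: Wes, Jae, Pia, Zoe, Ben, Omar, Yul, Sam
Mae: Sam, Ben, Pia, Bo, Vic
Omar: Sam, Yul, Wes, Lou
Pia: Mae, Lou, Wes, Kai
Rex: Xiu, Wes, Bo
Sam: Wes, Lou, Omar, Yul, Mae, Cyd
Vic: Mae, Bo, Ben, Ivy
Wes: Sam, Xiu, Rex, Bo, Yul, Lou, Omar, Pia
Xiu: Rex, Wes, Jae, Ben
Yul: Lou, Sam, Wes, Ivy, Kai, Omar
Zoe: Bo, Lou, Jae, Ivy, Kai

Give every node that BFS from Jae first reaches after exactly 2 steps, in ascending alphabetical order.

Ben, Bo, Ivy, Kai, Omar, Pia, Rex, Sam, Wes, Yul

Level 0: Jae
Level 1: Lou, Xiu, Zoe
Level 2: Ben, Bo, Ivy, Kai, Omar, Pia, Rex, Sam, Wes, Yul
Level 3: Cyd, Mae, Vic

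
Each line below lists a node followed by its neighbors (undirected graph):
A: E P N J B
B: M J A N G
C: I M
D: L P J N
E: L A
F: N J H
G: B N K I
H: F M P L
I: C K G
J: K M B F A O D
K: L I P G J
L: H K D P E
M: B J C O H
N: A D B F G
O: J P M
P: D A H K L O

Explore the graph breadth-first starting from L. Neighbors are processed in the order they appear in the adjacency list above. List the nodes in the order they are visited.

L, H, K, D, P, E, F, M, I, G, J, N, A, O, B, C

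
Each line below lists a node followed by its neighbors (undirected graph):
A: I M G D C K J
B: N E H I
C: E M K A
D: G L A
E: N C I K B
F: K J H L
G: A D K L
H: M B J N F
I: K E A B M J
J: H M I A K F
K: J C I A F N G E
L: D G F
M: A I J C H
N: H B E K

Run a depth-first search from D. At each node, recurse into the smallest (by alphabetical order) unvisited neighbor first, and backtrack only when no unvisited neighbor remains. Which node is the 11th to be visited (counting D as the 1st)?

G

Visit D
D → A
A → C
C → E
E → B
B → H
H → F
F → J
J → I
I → K
K → G
G → L
K → N
I → M

Visit order: D, A, C, E, B, H, F, J, I, K, G, L, N, M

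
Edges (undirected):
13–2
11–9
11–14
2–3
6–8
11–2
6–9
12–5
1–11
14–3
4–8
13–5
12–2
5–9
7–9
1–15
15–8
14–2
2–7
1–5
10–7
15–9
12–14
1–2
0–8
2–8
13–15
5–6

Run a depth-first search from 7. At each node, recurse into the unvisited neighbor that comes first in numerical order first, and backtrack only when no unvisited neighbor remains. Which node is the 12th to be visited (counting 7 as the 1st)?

14

Visit 7
7 → 2
2 → 1
1 → 5
5 → 6
6 → 8
8 → 0
8 → 4
8 → 15
15 → 9
9 → 11
11 → 14
14 → 3
14 → 12
15 → 13
7 → 10

Visit order: 7, 2, 1, 5, 6, 8, 0, 4, 15, 9, 11, 14, 3, 12, 13, 10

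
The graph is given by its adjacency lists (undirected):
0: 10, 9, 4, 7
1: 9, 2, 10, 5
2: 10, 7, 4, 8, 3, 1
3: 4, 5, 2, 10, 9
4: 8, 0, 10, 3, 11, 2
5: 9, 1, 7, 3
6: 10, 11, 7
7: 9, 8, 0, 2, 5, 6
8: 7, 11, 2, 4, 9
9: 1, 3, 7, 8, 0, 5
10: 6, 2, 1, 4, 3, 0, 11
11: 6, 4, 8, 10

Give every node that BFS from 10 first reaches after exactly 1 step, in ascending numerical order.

Level 0: 10
Level 1: 0, 1, 2, 3, 4, 6, 11
Level 2: 5, 7, 8, 9

0, 1, 2, 3, 4, 6, 11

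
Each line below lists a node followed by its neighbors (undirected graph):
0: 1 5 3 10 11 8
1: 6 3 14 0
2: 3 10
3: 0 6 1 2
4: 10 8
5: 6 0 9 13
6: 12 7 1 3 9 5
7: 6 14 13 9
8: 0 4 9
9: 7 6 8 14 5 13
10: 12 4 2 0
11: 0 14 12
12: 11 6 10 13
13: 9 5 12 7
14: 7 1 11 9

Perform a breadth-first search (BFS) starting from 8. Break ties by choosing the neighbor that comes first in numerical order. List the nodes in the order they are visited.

Visit 8; enqueue 0, 4, 9 → queue [0, 4, 9]
Visit 0; enqueue 1, 3, 5, 10, 11 → queue [4, 9, 1, 3, 5, 10, 11]
Visit 4 → queue [9, 1, 3, 5, 10, 11]
Visit 9; enqueue 6, 7, 13, 14 → queue [1, 3, 5, 10, 11, 6, 7, 13, 14]
Visit 1 → queue [3, 5, 10, 11, 6, 7, 13, 14]
Visit 3; enqueue 2 → queue [5, 10, 11, 6, 7, 13, 14, 2]
Visit 5 → queue [10, 11, 6, 7, 13, 14, 2]
Visit 10; enqueue 12 → queue [11, 6, 7, 13, 14, 2, 12]
Visit 11 → queue [6, 7, 13, 14, 2, 12]
Visit 6 → queue [7, 13, 14, 2, 12]
Visit 7 → queue [13, 14, 2, 12]
Visit 13 → queue [14, 2, 12]
Visit 14 → queue [2, 12]
Visit 2 → queue [12]
Visit 12 → queue []

8, 0, 4, 9, 1, 3, 5, 10, 11, 6, 7, 13, 14, 2, 12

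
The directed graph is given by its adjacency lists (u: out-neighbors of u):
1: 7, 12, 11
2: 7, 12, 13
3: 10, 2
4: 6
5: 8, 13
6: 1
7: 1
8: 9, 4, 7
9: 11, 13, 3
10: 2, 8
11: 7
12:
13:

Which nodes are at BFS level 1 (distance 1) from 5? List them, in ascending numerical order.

8, 13

Level 0: 5
Level 1: 8, 13
Level 2: 4, 7, 9
Level 3: 1, 3, 6, 11
Level 4: 2, 10, 12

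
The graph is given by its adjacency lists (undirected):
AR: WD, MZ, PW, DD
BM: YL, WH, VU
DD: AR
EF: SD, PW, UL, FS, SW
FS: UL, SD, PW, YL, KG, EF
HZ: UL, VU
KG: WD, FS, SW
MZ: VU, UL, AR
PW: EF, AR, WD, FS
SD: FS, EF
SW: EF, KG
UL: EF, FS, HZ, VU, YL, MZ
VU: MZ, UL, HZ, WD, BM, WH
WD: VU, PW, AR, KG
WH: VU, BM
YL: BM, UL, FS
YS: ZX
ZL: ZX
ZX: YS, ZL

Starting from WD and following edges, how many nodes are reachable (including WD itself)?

BFS from WD visits: WD, AR, KG, PW, VU, DD, MZ, FS, SW, EF, BM, HZ, UL, WH, SD, YL
Reachable nodes: 16 of 19 total.

16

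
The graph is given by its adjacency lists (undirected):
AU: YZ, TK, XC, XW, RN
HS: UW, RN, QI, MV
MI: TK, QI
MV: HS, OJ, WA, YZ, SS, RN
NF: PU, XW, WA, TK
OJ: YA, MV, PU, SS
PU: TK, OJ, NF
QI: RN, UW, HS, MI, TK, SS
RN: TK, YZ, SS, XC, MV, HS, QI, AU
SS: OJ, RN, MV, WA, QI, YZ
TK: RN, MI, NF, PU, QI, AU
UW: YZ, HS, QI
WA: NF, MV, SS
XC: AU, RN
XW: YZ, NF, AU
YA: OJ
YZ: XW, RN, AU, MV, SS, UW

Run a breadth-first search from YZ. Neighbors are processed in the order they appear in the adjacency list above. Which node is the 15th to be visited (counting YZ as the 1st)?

PU

Visit YZ; enqueue XW, RN, AU, MV, SS, UW → queue [XW, RN, AU, MV, SS, UW]
Visit XW; enqueue NF → queue [RN, AU, MV, SS, UW, NF]
Visit RN; enqueue TK, XC, HS, QI → queue [AU, MV, SS, UW, NF, TK, XC, HS, QI]
Visit AU → queue [MV, SS, UW, NF, TK, XC, HS, QI]
Visit MV; enqueue OJ, WA → queue [SS, UW, NF, TK, XC, HS, QI, OJ, WA]
Visit SS → queue [UW, NF, TK, XC, HS, QI, OJ, WA]
Visit UW → queue [NF, TK, XC, HS, QI, OJ, WA]
Visit NF; enqueue PU → queue [TK, XC, HS, QI, OJ, WA, PU]
Visit TK; enqueue MI → queue [XC, HS, QI, OJ, WA, PU, MI]
Visit XC → queue [HS, QI, OJ, WA, PU, MI]
Visit HS → queue [QI, OJ, WA, PU, MI]
Visit QI → queue [OJ, WA, PU, MI]
Visit OJ; enqueue YA → queue [WA, PU, MI, YA]
Visit WA → queue [PU, MI, YA]
Visit PU → queue [MI, YA]
Visit MI → queue [YA]
Visit YA → queue []

Visit order: YZ, XW, RN, AU, MV, SS, UW, NF, TK, XC, HS, QI, OJ, WA, PU, MI, YA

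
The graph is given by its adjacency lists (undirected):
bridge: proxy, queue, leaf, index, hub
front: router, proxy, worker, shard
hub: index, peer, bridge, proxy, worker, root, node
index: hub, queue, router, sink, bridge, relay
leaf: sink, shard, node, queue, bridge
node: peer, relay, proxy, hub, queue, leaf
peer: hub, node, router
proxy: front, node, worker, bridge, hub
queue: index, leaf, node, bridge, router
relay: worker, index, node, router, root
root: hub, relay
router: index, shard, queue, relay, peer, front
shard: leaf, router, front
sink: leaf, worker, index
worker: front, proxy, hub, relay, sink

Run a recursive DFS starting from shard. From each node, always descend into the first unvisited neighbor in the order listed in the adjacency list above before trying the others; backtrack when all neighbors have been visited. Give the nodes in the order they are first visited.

Visit shard
shard → leaf
leaf → sink
sink → worker
worker → front
front → router
router → index
index → hub
hub → peer
peer → node
node → relay
relay → root
node → proxy
proxy → bridge
bridge → queue

shard, leaf, sink, worker, front, router, index, hub, peer, node, relay, root, proxy, bridge, queue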